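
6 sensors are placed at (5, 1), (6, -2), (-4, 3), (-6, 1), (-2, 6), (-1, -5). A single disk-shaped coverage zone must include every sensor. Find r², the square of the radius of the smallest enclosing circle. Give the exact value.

The minimum enclosing circle is determined by three boundary points: (6, -2), (-6, 1), (-2, 6).
Their circumcentre is (1/6, 1/6) with r² = 697/18.
The farthest remaining point (-1, -5) is at distance² 505/18 ≤ 697/18.

697/18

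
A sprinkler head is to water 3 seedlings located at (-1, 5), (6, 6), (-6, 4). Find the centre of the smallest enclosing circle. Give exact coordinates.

(0, 5)

Call the three points A, B, C in the order given.
Side lengths²: AB² = 50, AC² = 26, BC² = 148.
Since BC² = 148 ≥ 50 + 26 = 76, the angle opposite BC is not acute, so the smallest enclosing circle has BC as diameter.
Centre = midpoint of BC = (0, 5), r² = 148/4 = 37.
Centre = (0, 5).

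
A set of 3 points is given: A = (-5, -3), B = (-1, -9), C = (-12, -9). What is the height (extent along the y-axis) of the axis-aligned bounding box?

max y = -3, min y = -9, so height = 6.

6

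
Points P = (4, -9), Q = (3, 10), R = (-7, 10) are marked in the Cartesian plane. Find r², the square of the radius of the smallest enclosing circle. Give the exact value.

Side lengths²: PQ² = 362, PR² = 482, QR² = 100.
Since PR² = 482 ≥ 362 + 100 = 462, the angle opposite PR is not acute, so the smallest enclosing circle has PR as diameter.
Centre = midpoint of PR = (-1.5, 0.5), r² = 482/4 = 120.5.

120.5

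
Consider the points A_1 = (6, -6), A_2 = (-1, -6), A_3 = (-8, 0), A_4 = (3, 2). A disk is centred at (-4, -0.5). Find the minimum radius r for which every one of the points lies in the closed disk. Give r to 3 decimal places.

11.413

The required radius is the distance from (-4, -0.5) to the farthest point.
Squared distances: 130.25, 39.25, 16.25, 55.25.
Maximum is 130.25, attained at A_1.
r = √(130.25) ≈ 11.413.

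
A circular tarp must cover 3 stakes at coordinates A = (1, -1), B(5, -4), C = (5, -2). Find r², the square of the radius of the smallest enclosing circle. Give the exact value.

Side lengths²: AB² = 25, AC² = 17, BC² = 4.
Since AB² = 25 ≥ 17 + 4 = 21, the angle opposite AB is not acute, so the smallest enclosing circle has AB as diameter.
Centre = midpoint of AB = (3, -2.5), r² = 25/4 = 6.25.

6.25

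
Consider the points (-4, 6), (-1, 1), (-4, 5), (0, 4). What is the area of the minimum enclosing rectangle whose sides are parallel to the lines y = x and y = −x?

In coordinates u = x + y, v = x − y the rectangle is axis-aligned; the map (x,y)→(u,v) scales areas by 2.
u-values: 2, 0, 1, 4; range = 4 − 0 = 4.
v-values: -10, -2, -9, -4; range = -2 − (-10) = 8.
Area = (4 × 8) / 2 = 16.

16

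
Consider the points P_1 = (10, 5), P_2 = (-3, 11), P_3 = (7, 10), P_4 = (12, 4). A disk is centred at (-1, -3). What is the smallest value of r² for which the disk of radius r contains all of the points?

The required radius is the distance from (-1, -3) to the farthest point.
Squared distances: 185, 200, 233, 218.
Maximum is 233, attained at P_3.

233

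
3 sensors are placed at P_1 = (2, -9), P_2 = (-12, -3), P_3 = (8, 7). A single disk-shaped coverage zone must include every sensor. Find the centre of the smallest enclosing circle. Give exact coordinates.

(-23/13, 20/13)

Side lengths²: P_1P_2² = 232, P_1P_3² = 292, P_2P_3² = 500.
Since P_2P_3² = 500 < 292 + 232 = 524, the triangle is acute, so the smallest enclosing circle is the circumcircle.
Circumcentre = (-23/13, 20/13), r² = 21170/169.
Centre = (-23/13, 20/13).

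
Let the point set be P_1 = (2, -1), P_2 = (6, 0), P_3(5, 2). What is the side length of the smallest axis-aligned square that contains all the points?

The bounding box has width 4 and height 3.
An axis-aligned square enclosing the set must have side ≥ max(width, height).
So the minimum side is max(4, 3) = 4.

4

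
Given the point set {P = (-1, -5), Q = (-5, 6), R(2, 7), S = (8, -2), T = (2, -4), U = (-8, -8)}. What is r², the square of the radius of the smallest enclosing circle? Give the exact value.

A smallest enclosing disk is always determined by at most three of the input points on its boundary.
The minimum enclosing circle is determined by three boundary points: R, S, U.
Their circumcentre is (-1.25, -5/3) with r² = 12337/144.
The farthest remaining point Q is at distance² 10489/144 ≤ 12337/144.

12337/144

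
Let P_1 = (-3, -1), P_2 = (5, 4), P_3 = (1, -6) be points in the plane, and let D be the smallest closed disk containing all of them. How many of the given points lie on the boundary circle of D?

3

Side lengths²: P_1P_2² = 89, P_1P_3² = 41, P_2P_3² = 116.
Since P_2P_3² = 116 < 89 + 41 = 130, the triangle is acute, so the smallest enclosing circle is the circumcircle.
Circumcentre = (29/12, -23/30), r² = 105821/3600.
The points at distance exactly r from the centre are P_1, P_2, P_3 — 3 points.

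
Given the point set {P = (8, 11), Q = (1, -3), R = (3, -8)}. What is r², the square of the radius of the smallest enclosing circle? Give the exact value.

Side lengths²: PQ² = 245, PR² = 386, QR² = 29.
Since PR² = 386 ≥ 245 + 29 = 274, the angle opposite PR is not acute, so the smallest enclosing circle has PR as diameter.
Centre = midpoint of PR = (5.5, 1.5), r² = 386/4 = 96.5.

96.5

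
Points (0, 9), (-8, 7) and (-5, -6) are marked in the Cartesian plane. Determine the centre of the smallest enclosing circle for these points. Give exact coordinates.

Call the three points A, B, C in the order given.
Side lengths²: AB² = 68, AC² = 250, BC² = 178.
Since AC² = 250 ≥ 178 + 68 = 246, the angle opposite AC is not acute, so the smallest enclosing circle has AC as diameter.
Centre = midpoint of AC = (-2.5, 1.5), r² = 250/4 = 62.5.
Centre = (-2.5, 1.5).

(-2.5, 1.5)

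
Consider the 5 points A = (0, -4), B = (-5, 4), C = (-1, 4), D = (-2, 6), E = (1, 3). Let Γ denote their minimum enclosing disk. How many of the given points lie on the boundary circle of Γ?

2

A smallest enclosing disk is always determined by at most three of the input points on its boundary.
The farthest pair is A–D with squared distance 104. The circle on this segment as diameter has centre (-1, 1) and r² = 104/4 = 26.
Check B: distance² to centre = 25 ≤ 26, so it lies inside.
All remaining points lie in this disk, and no smaller disk contains both endpoints, so this is the minimum enclosing circle.
The points at distance exactly r from the centre are A, D — 2 points.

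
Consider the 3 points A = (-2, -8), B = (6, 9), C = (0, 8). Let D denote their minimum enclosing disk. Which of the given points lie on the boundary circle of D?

A, B

Side lengths²: AB² = 353, AC² = 260, BC² = 37.
Since AB² = 353 ≥ 260 + 37 = 297, the angle opposite AB is not acute, so the smallest enclosing circle has AB as diameter.
Centre = midpoint of AB = (2, 0.5), r² = 353/4 = 88.25.
The points at distance exactly r from the centre are A, B — 2 points.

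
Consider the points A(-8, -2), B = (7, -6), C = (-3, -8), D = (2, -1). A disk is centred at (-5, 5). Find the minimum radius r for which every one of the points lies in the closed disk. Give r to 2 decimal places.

16.28

The required radius is the distance from (-5, 5) to the farthest point.
Squared distances: 58, 265, 173, 85.
Maximum is 265, attained at B.
r = √265 ≈ 16.28.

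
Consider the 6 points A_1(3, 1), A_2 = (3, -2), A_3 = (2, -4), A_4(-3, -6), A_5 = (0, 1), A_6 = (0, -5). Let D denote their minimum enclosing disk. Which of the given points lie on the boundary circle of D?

A_1, A_4

By Welzl's lemma the MEC is supported by two points (diametrically opposite) or three points (on a circumcircle).
The farthest pair is A_1–A_4 with squared distance 85. The circle on this segment as diameter has centre (0, -2.5) and r² = 85/4 = 21.25.
Check A_2: distance² to centre = 9.25 ≤ 21.25, so it lies inside.
All remaining points lie in this disk, and no smaller disk contains both endpoints, so this is the minimum enclosing circle.
The points at distance exactly r from the centre are A_1, A_4 — 2 points.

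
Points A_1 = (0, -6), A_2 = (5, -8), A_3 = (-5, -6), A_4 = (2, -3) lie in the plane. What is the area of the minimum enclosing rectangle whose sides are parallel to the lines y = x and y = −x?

60

In coordinates u = x + y, v = x − y the rectangle is axis-aligned; the map (x,y)→(u,v) scales areas by 2.
u-values: -6, -3, -11, -1; range = -1 − (-11) = 10.
v-values: 6, 13, 1, 5; range = 13 − 1 = 12.
Area = (10 × 12) / 2 = 60.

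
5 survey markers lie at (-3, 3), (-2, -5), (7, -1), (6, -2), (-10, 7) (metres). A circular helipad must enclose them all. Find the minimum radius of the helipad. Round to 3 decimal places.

The minimum enclosing circle of a finite set is fixed by two of the points (as a diameter) or three (as a circumcircle).
The farthest pair is (7, -1)–(-10, 7) with squared distance 353. The circle on this segment as diameter has centre (-1.5, 3) and r² = 353/4 = 88.25.
Check (-3, 3): distance² to centre = 2.25 ≤ 88.25, so it lies inside.
All remaining points lie in this disk, and no smaller disk contains both endpoints, so this is the minimum enclosing circle.
r = √(88.25) ≈ 9.394.

9.394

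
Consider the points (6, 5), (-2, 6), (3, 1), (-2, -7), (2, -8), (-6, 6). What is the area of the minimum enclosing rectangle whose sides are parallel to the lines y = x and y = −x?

220

In coordinates u = x + y, v = x − y the rectangle is axis-aligned; the map (x,y)→(u,v) scales areas by 2.
u-values: 11, 4, 4, -9, -6, 0; range = 11 − (-9) = 20.
v-values: 1, -8, 2, 5, 10, -12; range = 10 − (-12) = 22.
Area = (20 × 22) / 2 = 220.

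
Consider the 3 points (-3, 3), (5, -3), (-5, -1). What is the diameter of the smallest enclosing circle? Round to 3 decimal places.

10.365

Call the three points A, B, C in the order given.
Side lengths²: AB² = 100, AC² = 20, BC² = 104.
Since BC² = 104 < 100 + 20 = 120, the triangle is acute, so the smallest enclosing circle is the circumcircle.
Circumcentre = (2/11, -12/11), r² = 3250/121.
Diameter = 2r = 2√(3250/121) ≈ 10.365.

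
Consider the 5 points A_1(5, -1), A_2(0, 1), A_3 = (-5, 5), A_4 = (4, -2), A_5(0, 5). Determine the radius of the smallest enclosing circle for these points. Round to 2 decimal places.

5.83

By Welzl's lemma the MEC is supported by two points (diametrically opposite) or three points (on a circumcircle).
The farthest pair is A_1–A_3 with squared distance 136. The circle on this segment as diameter has centre (0, 2) and r² = 136/4 = 34.
Check A_2: distance² to centre = 1 ≤ 34, so it lies inside.
All remaining points lie in this disk, and no smaller disk contains both endpoints, so this is the minimum enclosing circle.
r = √34 ≈ 5.83.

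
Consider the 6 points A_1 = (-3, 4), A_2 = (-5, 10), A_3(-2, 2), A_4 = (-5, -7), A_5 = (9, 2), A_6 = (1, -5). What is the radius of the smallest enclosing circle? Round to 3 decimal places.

The minimum enclosing circle is determined by three boundary points: A_2, A_4, A_5.
Their circumcentre is (-4/7, 1.5) with r² = 18005/196.
The farthest remaining point A_6 is at distance² 8765/196 ≤ 18005/196.
r = √(18005/196) ≈ 9.584.

9.584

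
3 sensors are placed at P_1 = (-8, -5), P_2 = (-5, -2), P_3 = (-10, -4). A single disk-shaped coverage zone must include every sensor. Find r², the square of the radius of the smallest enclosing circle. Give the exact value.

Side lengths²: P_1P_2² = 18, P_1P_3² = 5, P_2P_3² = 29.
Since P_2P_3² = 29 ≥ 18 + 5 = 23, the angle opposite P_2P_3 is not acute, so the smallest enclosing circle has P_2P_3 as diameter.
Centre = midpoint of P_2P_3 = (-7.5, -3), r² = 29/4 = 7.25.

7.25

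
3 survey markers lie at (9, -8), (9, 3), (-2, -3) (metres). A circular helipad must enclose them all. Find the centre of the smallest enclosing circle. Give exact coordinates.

(107/22, -2.5)

Call the three points A, B, C in the order given.
Side lengths²: AB² = 121, AC² = 146, BC² = 157.
Since BC² = 157 < 146 + 121 = 267, the triangle is acute, so the smallest enclosing circle is the circumcircle.
Circumcentre = (107/22, -2.5), r² = 11461/242.
Centre = (107/22, -2.5).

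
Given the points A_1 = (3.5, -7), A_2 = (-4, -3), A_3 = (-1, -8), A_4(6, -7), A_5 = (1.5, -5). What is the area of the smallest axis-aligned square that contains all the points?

The bounding box has width 10 and height 5.
An axis-aligned square enclosing the set must have side ≥ max(width, height).
So the minimum side is max(10, 5) = 10.
Area = 10² = 100.

100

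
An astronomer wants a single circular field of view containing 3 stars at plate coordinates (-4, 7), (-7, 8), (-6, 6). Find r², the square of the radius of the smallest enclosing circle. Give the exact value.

2.5

Call the three points A, B, C in the order given.
Side lengths²: AB² = 10, AC² = 5, BC² = 5.
Since AB² = 10 ≥ 5 + 5 = 10, the angle opposite AB is not acute, so the smallest enclosing circle has AB as diameter.
Centre = midpoint of AB = (-5.5, 7.5), r² = 10/4 = 2.5.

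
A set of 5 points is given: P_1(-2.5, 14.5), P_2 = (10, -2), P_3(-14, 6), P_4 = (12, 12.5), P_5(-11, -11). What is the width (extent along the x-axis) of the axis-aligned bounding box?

max x = 12, min x = -14, so width = 26.

26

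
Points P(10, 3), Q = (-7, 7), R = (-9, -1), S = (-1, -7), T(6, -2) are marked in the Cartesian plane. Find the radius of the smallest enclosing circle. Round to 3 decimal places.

9.708

The minimum enclosing circle of a finite set is fixed by two of the points (as a diameter) or three (as a circumcircle).
The farthest pair is P–R with squared distance 377. The circle on this segment as diameter has centre (0.5, 1) and r² = 377/4 = 94.25.
Check Q: distance² to centre = 92.25 ≤ 94.25, so it lies inside.
All remaining points lie in this disk, and no smaller disk contains both endpoints, so this is the minimum enclosing circle.
r = √(94.25) ≈ 9.708.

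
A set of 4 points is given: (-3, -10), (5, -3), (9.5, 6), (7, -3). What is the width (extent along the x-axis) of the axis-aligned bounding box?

max x = 9.5, min x = -3, so width = 12.5.

12.5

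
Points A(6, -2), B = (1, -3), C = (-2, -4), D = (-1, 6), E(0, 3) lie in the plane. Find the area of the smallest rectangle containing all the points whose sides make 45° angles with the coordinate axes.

82.5

In coordinates u = x + y, v = x − y the rectangle is axis-aligned; the map (x,y)→(u,v) scales areas by 2.
u-values: 4, -2, -6, 5, 3; range = 5 − (-6) = 11.
v-values: 8, 4, 2, -7, -3; range = 8 − (-7) = 15.
Area = (11 × 15) / 2 = 82.5.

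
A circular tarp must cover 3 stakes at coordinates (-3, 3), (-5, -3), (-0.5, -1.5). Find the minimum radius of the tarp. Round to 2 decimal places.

Call the three points A, B, C in the order given.
Side lengths²: AB² = 40, AC² = 26.5, BC² = 22.5.
Since AB² = 40 < 26.5 + 22.5 = 49, the triangle is acute, so the smallest enclosing circle is the circumcircle.
Circumcentre = (-3.4375, -0.1875), r² = 10.3515625.
r = √(10.3515625) ≈ 3.22.

3.22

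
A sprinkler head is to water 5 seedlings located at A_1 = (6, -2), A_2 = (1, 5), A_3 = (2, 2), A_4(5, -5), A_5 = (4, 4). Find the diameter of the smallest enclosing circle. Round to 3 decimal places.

By Welzl's lemma the MEC is supported by two points (diametrically opposite) or three points (on a circumcircle).
The farthest pair is A_2–A_4 with squared distance 116. The circle on this segment as diameter has centre (3, 0) and r² = 116/4 = 29.
Check A_1: distance² to centre = 13 ≤ 29, so it lies inside.
All remaining points lie in this disk, and no smaller disk contains both endpoints, so this is the minimum enclosing circle.
Diameter = 2r = 2√29 ≈ 10.770.

10.770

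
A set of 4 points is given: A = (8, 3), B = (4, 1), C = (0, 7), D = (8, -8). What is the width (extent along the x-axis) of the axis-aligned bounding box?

max x = 8, min x = 0, so width = 8.

8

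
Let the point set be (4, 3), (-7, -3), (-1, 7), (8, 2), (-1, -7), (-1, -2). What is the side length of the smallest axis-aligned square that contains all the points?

The bounding box has width 15 and height 14.
An axis-aligned square enclosing the set must have side ≥ max(width, height).
So the minimum side is max(15, 14) = 15.

15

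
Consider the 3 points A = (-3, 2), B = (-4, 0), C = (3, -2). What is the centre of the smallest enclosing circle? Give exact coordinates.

Side lengths²: AB² = 5, AC² = 52, BC² = 53.
Since BC² = 53 < 52 + 5 = 57, the triangle is acute, so the smallest enclosing circle is the circumcircle.
Circumcentre = (-0.375, -0.5625), r² = 13.45703125.
Centre = (-0.375, -0.5625).

(-0.375, -0.5625)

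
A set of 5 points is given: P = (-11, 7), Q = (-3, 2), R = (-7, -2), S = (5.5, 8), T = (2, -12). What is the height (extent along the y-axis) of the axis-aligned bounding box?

20

max y = 8, min y = -12, so height = 20.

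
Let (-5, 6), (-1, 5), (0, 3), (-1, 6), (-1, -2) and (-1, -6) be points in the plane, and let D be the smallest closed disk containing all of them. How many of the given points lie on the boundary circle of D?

A smallest enclosing disk is always determined by at most three of the input points on its boundary.
The farthest pair is (-5, 6)–(-1, -6) with squared distance 160. The circle on this segment as diameter has centre (-3, 0) and r² = 160/4 = 40.
Check (-1, 5): distance² to centre = 29 ≤ 40, so it lies inside.
All remaining points lie in this disk, and no smaller disk contains both endpoints, so this is the minimum enclosing circle.
The points at distance exactly r from the centre are (-5, 6), (-1, 6), (-1, -6) — 3 points.

3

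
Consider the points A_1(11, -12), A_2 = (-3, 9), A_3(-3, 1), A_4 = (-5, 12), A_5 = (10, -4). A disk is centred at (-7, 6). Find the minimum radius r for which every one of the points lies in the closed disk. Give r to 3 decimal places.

25.456

The required radius is the distance from (-7, 6) to the farthest point.
Squared distances: 648, 25, 41, 40, 389.
Maximum is 648, attained at A_1.
r = √648 ≈ 25.456.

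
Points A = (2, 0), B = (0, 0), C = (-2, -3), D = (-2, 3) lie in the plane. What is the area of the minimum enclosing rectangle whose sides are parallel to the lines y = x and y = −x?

24.5

In coordinates u = x + y, v = x − y the rectangle is axis-aligned; the map (x,y)→(u,v) scales areas by 2.
u-values: 2, 0, -5, 1; range = 2 − (-5) = 7.
v-values: 2, 0, 1, -5; range = 2 − (-5) = 7.
Area = (7 × 7) / 2 = 24.5.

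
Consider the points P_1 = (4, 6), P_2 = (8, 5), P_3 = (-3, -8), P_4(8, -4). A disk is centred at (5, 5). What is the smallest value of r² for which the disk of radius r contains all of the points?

233

The required radius is the distance from (5, 5) to the farthest point.
Squared distances: 2, 9, 233, 90.
Maximum is 233, attained at P_3.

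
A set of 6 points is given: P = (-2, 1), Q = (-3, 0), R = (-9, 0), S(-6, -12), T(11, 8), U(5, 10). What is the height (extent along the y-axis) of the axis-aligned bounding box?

22

max y = 10, min y = -12, so height = 22.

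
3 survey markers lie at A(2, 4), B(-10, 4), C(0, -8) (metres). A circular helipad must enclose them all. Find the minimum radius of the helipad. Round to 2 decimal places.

7.92

Side lengths²: AB² = 144, AC² = 148, BC² = 244.
Since BC² = 244 < 148 + 144 = 292, the triangle is acute, so the smallest enclosing circle is the circumcircle.
Circumcentre = (-4, -7/6), r² = 2257/36.
r = √(2257/36) ≈ 7.92.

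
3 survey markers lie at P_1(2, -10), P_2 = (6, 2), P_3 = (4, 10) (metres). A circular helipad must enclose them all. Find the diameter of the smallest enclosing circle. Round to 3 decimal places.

20.100

Side lengths²: P_1P_2² = 160, P_1P_3² = 404, P_2P_3² = 68.
Since P_1P_3² = 404 ≥ 160 + 68 = 228, the angle opposite P_1P_3 is not acute, so the smallest enclosing circle has P_1P_3 as diameter.
Centre = midpoint of P_1P_3 = (3, 0), r² = 404/4 = 101.
Diameter = 2r = 2√101 ≈ 20.100.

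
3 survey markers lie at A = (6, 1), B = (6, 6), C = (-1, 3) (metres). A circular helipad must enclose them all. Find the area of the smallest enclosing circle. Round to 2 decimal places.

49.27

Side lengths²: AB² = 25, AC² = 53, BC² = 58.
Since BC² = 58 < 53 + 25 = 78, the triangle is acute, so the smallest enclosing circle is the circumcircle.
Circumcentre = (41/14, 3.5), r² = 1537/98.
Area = π·r² = π·1537/98 ≈ 49.27.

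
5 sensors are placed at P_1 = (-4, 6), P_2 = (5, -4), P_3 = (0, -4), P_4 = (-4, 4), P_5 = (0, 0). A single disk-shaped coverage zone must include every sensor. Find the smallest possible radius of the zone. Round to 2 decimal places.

A smallest enclosing disk is always determined by at most three of the input points on its boundary.
The farthest pair is P_1–P_2 with squared distance 181. The circle on this segment as diameter has centre (0.5, 1) and r² = 181/4 = 45.25.
Check P_3: distance² to centre = 25.25 ≤ 45.25, so it lies inside.
All remaining points lie in this disk, and no smaller disk contains both endpoints, so this is the minimum enclosing circle.
r = √(45.25) ≈ 6.73.

6.73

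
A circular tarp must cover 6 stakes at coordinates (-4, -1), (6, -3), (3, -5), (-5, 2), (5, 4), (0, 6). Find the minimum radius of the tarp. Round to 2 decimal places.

By Welzl's lemma the MEC is supported by two points (diametrically opposite) or three points (on a circumcircle).
The minimum enclosing circle is determined by three boundary points: (6, -3), (-5, 2), (0, 6).
Their circumcentre is (33/46, -1/46) with r² = 38909/1058.
The farthest remaining point (5, 4) is at distance² 36517/1058 ≤ 38909/1058.
r = √(38909/1058) ≈ 6.06.

6.06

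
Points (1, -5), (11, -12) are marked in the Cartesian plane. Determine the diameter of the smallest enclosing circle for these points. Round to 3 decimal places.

The smallest circle enclosing two points has them as diameter endpoints.
Centre = midpoint = (6, -8.5); r² = |(1, -5)−(11, -12)|²/4 = 149/4 = 37.25.
Diameter = 2r = 2√(37.25) ≈ 12.207.

12.207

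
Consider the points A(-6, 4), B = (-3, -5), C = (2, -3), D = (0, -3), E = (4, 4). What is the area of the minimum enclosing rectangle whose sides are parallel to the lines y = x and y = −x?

120

In coordinates u = x + y, v = x − y the rectangle is axis-aligned; the map (x,y)→(u,v) scales areas by 2.
u-values: -2, -8, -1, -3, 8; range = 8 − (-8) = 16.
v-values: -10, 2, 5, 3, 0; range = 5 − (-10) = 15.
Area = (16 × 15) / 2 = 120.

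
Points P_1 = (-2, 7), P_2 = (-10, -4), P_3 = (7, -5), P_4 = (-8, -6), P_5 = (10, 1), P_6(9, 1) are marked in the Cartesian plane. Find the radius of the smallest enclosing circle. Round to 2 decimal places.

By Welzl's lemma the MEC is supported by two points (diametrically opposite) or three points (on a circumcircle).
The farthest pair is P_2–P_5 with squared distance 425. The circle on this segment as diameter has centre (0, -1.5) and r² = 425/4 = 106.25.
Check P_1: distance² to centre = 76.25 ≤ 106.25, so it lies inside.
All remaining points lie in this disk, and no smaller disk contains both endpoints, so this is the minimum enclosing circle.
r = √(106.25) ≈ 10.31.

10.31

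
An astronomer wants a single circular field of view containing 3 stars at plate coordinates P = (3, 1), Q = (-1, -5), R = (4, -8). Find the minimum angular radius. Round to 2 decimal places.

4.53

Side lengths²: PQ² = 52, PR² = 82, QR² = 34.
Since PR² = 82 < 52 + 34 = 86, the triangle is acute, so the smallest enclosing circle is the circumcircle.
Circumcentre = (23/7, -74/21), r² = 9061/441.
r = √(9061/441) ≈ 4.53.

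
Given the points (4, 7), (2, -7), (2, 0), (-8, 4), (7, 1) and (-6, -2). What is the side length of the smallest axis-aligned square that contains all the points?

15

The bounding box has width 15 and height 14.
An axis-aligned square enclosing the set must have side ≥ max(width, height).
So the minimum side is max(15, 14) = 15.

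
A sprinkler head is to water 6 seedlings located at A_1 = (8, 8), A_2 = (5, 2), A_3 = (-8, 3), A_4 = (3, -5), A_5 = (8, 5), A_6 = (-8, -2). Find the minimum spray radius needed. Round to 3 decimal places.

By Welzl's lemma the MEC is supported by two points (diametrically opposite) or three points (on a circumcircle).
The farthest pair is A_1–A_6 with squared distance 356. The circle on this segment as diameter has centre (0, 3) and r² = 356/4 = 89.
Check A_2: distance² to centre = 26 ≤ 89, so it lies inside.
All remaining points lie in this disk, and no smaller disk contains both endpoints, so this is the minimum enclosing circle.
r = √89 ≈ 9.434.

9.434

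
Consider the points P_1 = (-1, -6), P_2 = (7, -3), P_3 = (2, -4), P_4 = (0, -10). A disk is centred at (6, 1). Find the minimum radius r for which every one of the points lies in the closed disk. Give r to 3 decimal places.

12.530

The required radius is the distance from (6, 1) to the farthest point.
Squared distances: 98, 17, 41, 157.
Maximum is 157, attained at P_4.
r = √157 ≈ 12.530.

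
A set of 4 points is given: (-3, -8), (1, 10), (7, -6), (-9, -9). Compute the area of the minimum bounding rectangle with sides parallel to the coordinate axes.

304

x ranges over [-9, 7], width 16.
y ranges over [-9, 10], height 19.
Area = 16 × 19 = 304.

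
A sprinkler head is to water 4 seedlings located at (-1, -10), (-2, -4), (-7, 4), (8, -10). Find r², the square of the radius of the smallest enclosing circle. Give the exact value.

The minimum enclosing circle of a finite set is fixed by two of the points (as a diameter) or three (as a circumcircle).
The farthest pair is (-7, 4)–(8, -10) with squared distance 421. The circle on this segment as diameter has centre (0.5, -3) and r² = 421/4 = 105.25.
Check (-1, -10): distance² to centre = 51.25 ≤ 105.25, so it lies inside.
All remaining points lie in this disk, and no smaller disk contains both endpoints, so this is the minimum enclosing circle.

105.25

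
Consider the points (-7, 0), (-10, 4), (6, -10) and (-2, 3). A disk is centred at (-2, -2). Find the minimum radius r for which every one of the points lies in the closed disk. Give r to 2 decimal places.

The required radius is the distance from (-2, -2) to the farthest point.
Squared distances: 29, 100, 128, 25.
Maximum is 128, attained at (6, -10).
r = √128 ≈ 11.31.

11.31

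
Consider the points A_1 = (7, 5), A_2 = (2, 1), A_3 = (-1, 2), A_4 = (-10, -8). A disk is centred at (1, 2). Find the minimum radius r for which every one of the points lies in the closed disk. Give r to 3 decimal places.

14.866

The required radius is the distance from (1, 2) to the farthest point.
Squared distances: 45, 2, 4, 221.
Maximum is 221, attained at A_4.
r = √221 ≈ 14.866.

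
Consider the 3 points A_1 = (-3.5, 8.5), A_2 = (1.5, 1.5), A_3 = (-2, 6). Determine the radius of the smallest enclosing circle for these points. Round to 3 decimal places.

Side lengths²: A_1A_2² = 74, A_1A_3² = 8.5, A_2A_3² = 32.5.
Since A_1A_2² = 74 ≥ 32.5 + 8.5 = 41, the angle opposite A_1A_2 is not acute, so the smallest enclosing circle has A_1A_2 as diameter.
Centre = midpoint of A_1A_2 = (-1, 5), r² = 74/4 = 18.5.
r = √(18.5) ≈ 4.301.

4.301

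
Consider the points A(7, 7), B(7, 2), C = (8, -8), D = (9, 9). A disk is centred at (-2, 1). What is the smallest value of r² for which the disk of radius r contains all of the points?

The required radius is the distance from (-2, 1) to the farthest point.
Squared distances: 117, 82, 181, 185.
Maximum is 185, attained at D.

185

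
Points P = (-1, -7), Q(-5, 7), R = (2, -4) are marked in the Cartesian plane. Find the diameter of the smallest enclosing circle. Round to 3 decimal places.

Side lengths²: PQ² = 212, PR² = 18, QR² = 170.
Since PQ² = 212 ≥ 170 + 18 = 188, the angle opposite PQ is not acute, so the smallest enclosing circle has PQ as diameter.
Centre = midpoint of PQ = (-3, 0), r² = 212/4 = 53.
Diameter = 2r = 2√53 ≈ 14.560.

14.560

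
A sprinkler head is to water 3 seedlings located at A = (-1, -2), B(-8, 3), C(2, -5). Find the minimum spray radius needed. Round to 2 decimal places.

Side lengths²: AB² = 74, AC² = 18, BC² = 164.
Since BC² = 164 ≥ 74 + 18 = 92, the angle opposite BC is not acute, so the smallest enclosing circle has BC as diameter.
Centre = midpoint of BC = (-3, -1), r² = 164/4 = 41.
r = √41 ≈ 6.40.

6.40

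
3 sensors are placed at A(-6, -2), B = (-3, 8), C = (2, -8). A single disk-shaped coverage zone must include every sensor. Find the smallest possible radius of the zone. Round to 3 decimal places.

8.382

Side lengths²: AB² = 109, AC² = 100, BC² = 281.
Since BC² = 281 ≥ 109 + 100 = 209, the angle opposite BC is not acute, so the smallest enclosing circle has BC as diameter.
Centre = midpoint of BC = (-0.5, 0), r² = 281/4 = 70.25.
r = √(70.25) ≈ 8.382.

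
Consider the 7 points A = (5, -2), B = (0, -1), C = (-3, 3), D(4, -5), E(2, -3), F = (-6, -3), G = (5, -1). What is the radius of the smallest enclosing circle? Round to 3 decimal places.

The minimum enclosing circle of a finite set is fixed by two of the points (as a diameter) or three (as a circumcircle).
The farthest pair is F–G with squared distance 125. The circle on this segment as diameter has centre (-0.5, -2) and r² = 125/4 = 31.25.
Check A: distance² to centre = 30.25 ≤ 31.25, so it lies inside.
All remaining points lie in this disk, and no smaller disk contains both endpoints, so this is the minimum enclosing circle.
r = √(31.25) ≈ 5.590.

5.590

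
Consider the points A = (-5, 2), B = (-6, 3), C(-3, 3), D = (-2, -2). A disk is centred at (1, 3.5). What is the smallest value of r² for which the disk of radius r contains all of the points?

The required radius is the distance from (1, 3.5) to the farthest point.
Squared distances: 38.25, 49.25, 16.25, 39.25.
Maximum is 49.25, attained at B.

49.25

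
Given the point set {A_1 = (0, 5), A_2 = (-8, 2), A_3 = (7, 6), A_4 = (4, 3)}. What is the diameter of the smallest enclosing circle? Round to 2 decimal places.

By Welzl's lemma the MEC is supported by two points (diametrically opposite) or three points (on a circumcircle).
The farthest pair is A_2–A_3 with squared distance 241. The circle on this segment as diameter has centre (-0.5, 4) and r² = 241/4 = 60.25.
Check A_1: distance² to centre = 1.25 ≤ 60.25, so it lies inside.
All remaining points lie in this disk, and no smaller disk contains both endpoints, so this is the minimum enclosing circle.
Diameter = 2r = 2√(60.25) ≈ 15.52.

15.52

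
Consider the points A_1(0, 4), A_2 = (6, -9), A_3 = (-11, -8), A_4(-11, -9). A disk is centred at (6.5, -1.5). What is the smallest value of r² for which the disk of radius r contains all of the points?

362.5

The required radius is the distance from (6.5, -1.5) to the farthest point.
Squared distances: 72.5, 56.5, 348.5, 362.5.
Maximum is 362.5, attained at A_4.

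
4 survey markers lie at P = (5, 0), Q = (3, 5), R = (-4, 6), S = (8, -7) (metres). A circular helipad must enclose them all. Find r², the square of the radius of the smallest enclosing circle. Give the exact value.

78.25

The minimum enclosing circle of a finite set is fixed by two of the points (as a diameter) or three (as a circumcircle).
The farthest pair is R–S with squared distance 313. The circle on this segment as diameter has centre (2, -0.5) and r² = 313/4 = 78.25.
Check P: distance² to centre = 9.25 ≤ 78.25, so it lies inside.
All remaining points lie in this disk, and no smaller disk contains both endpoints, so this is the minimum enclosing circle.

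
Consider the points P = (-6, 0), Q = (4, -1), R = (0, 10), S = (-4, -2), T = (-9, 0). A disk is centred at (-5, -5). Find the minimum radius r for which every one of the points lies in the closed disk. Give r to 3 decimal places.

15.811

The required radius is the distance from (-5, -5) to the farthest point.
Squared distances: 26, 97, 250, 10, 41.
Maximum is 250, attained at R.
r = √250 ≈ 15.811.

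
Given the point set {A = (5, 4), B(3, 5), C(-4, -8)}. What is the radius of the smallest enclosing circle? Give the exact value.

7.5

Side lengths²: AB² = 5, AC² = 225, BC² = 218.
Since AC² = 225 ≥ 218 + 5 = 223, the angle opposite AC is not acute, so the smallest enclosing circle has AC as diameter.
Centre = midpoint of AC = (0.5, -2), r² = 225/4 = 56.25.
r = √(56.25) = 7.5.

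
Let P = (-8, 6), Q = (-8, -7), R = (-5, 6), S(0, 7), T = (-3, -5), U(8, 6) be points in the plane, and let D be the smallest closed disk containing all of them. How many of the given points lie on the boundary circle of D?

The minimum enclosing circle of a finite set is fixed by two of the points (as a diameter) or three (as a circumcircle).
The farthest pair is Q–U with squared distance 425. The circle on this segment as diameter has centre (0, -0.5) and r² = 425/4 = 106.25.
Check P: distance² to centre = 106.25 ≤ 106.25, so it lies inside.
All remaining points lie in this disk, and no smaller disk contains both endpoints, so this is the minimum enclosing circle.
The points at distance exactly r from the centre are P, Q, U — 3 points.

3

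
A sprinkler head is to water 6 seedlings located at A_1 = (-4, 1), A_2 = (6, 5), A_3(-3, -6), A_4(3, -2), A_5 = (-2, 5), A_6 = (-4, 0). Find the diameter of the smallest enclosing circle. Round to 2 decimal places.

14.21

The minimum enclosing circle of a finite set is fixed by two of the points (as a diameter) or three (as a circumcircle).
The farthest pair is A_2–A_3 with squared distance 202. The circle on this segment as diameter has centre (1.5, -0.5) and r² = 202/4 = 50.5.
Check A_1: distance² to centre = 32.5 ≤ 50.5, so it lies inside.
All remaining points lie in this disk, and no smaller disk contains both endpoints, so this is the minimum enclosing circle.
Diameter = 2r = 2√(50.5) ≈ 14.21.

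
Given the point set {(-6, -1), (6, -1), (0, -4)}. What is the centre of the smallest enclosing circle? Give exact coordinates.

Call the three points A, B, C in the order given.
Side lengths²: AB² = 144, AC² = 45, BC² = 45.
Since AB² = 144 ≥ 45 + 45 = 90, the angle opposite AB is not acute, so the smallest enclosing circle has AB as diameter.
Centre = midpoint of AB = (0, -1), r² = 144/4 = 36.
Centre = (0, -1).

(0, -1)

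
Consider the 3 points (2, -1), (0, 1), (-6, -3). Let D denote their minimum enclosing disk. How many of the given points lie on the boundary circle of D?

2

Call the three points A, B, C in the order given.
Side lengths²: AB² = 8, AC² = 68, BC² = 52.
Since AC² = 68 ≥ 52 + 8 = 60, the angle opposite AC is not acute, so the smallest enclosing circle has AC as diameter.
Centre = midpoint of AC = (-2, -2), r² = 68/4 = 17.
The points at distance exactly r from the centre are (2, -1), (-6, -3) — 2 points.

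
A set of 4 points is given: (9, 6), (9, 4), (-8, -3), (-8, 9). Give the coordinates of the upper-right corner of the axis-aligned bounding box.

x-range [-8, 9], y-range [-3, 9].
The upper-right corner is (9, 9).

(9, 9)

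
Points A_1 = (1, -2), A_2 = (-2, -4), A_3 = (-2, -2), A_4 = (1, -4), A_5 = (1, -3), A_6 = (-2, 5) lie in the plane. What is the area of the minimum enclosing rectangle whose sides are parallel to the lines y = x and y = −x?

In coordinates u = x + y, v = x − y the rectangle is axis-aligned; the map (x,y)→(u,v) scales areas by 2.
u-values: -1, -6, -4, -3, -2, 3; range = 3 − (-6) = 9.
v-values: 3, 2, 0, 5, 4, -7; range = 5 − (-7) = 12.
Area = (9 × 12) / 2 = 54.

54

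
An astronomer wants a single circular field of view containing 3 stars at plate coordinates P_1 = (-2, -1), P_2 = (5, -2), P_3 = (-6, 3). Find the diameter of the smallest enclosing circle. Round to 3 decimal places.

Side lengths²: P_1P_2² = 50, P_1P_3² = 32, P_2P_3² = 146.
Since P_2P_3² = 146 ≥ 50 + 32 = 82, the angle opposite P_2P_3 is not acute, so the smallest enclosing circle has P_2P_3 as diameter.
Centre = midpoint of P_2P_3 = (-0.5, 0.5), r² = 146/4 = 36.5.
Diameter = 2r = 2√(36.5) ≈ 12.083.

12.083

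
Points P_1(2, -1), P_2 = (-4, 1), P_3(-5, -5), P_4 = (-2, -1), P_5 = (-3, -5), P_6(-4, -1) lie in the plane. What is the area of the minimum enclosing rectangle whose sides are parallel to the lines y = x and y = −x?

44

In coordinates u = x + y, v = x − y the rectangle is axis-aligned; the map (x,y)→(u,v) scales areas by 2.
u-values: 1, -3, -10, -3, -8, -5; range = 1 − (-10) = 11.
v-values: 3, -5, 0, -1, 2, -3; range = 3 − (-5) = 8.
Area = (11 × 8) / 2 = 44.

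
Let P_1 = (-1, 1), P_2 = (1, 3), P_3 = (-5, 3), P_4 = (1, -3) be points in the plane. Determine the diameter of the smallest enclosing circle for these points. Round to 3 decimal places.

8.485

A smallest enclosing disk is always determined by at most three of the input points on its boundary.
The farthest pair is P_3–P_4 with squared distance 72. The circle on this segment as diameter has centre (-2, 0) and r² = 72/4 = 18.
Check P_1: distance² to centre = 2 ≤ 18, so it lies inside.
All remaining points lie in this disk, and no smaller disk contains both endpoints, so this is the minimum enclosing circle.
Diameter = 2r = 2√18 ≈ 8.485.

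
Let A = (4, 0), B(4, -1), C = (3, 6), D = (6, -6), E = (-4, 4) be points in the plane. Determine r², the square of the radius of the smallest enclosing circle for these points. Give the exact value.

The minimum enclosing circle is determined by three boundary points: C, D, E.
Their circumcentre is (7/6, -5/6) with r² = 901/18.
The farthest remaining point A is at distance² 157/18 ≤ 901/18.

901/18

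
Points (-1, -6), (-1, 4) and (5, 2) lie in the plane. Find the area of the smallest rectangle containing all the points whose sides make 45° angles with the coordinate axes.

In coordinates u = x + y, v = x − y the rectangle is axis-aligned; the map (x,y)→(u,v) scales areas by 2.
u-values: -7, 3, 7; range = 7 − (-7) = 14.
v-values: 5, -5, 3; range = 5 − (-5) = 10.
Area = (14 × 10) / 2 = 70.

70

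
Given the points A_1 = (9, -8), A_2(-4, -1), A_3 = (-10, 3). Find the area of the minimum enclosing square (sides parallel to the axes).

361

The bounding box has width 19 and height 11.
An axis-aligned square enclosing the set must have side ≥ max(width, height).
So the minimum side is max(19, 11) = 19.
Area = 19² = 361.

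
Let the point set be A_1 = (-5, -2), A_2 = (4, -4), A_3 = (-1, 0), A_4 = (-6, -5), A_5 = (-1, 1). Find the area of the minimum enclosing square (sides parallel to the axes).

The bounding box has width 10 and height 6.
An axis-aligned square enclosing the set must have side ≥ max(width, height).
So the minimum side is max(10, 6) = 10.
Area = 10² = 100.

100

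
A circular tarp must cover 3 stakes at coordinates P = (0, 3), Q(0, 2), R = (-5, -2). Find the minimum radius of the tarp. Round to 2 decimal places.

3.54

Side lengths²: PQ² = 1, PR² = 50, QR² = 41.
Since PR² = 50 ≥ 41 + 1 = 42, the angle opposite PR is not acute, so the smallest enclosing circle has PR as diameter.
Centre = midpoint of PR = (-2.5, 0.5), r² = 50/4 = 12.5.
r = √(12.5) ≈ 3.54.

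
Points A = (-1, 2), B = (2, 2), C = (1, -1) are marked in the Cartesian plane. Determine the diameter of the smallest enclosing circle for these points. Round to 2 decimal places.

Side lengths²: AB² = 9, AC² = 13, BC² = 10.
Since AC² = 13 < 10 + 9 = 19, the triangle is acute, so the smallest enclosing circle is the circumcircle.
Circumcentre = (0.5, 5/6), r² = 65/18.
Diameter = 2r = 2√(65/18) ≈ 3.80.

3.80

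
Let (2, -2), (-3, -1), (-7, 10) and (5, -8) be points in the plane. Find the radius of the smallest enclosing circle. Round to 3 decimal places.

10.817

By Welzl's lemma the MEC is supported by two points (diametrically opposite) or three points (on a circumcircle).
The farthest pair is (-7, 10)–(5, -8) with squared distance 468. The circle on this segment as diameter has centre (-1, 1) and r² = 468/4 = 117.
Check (2, -2): distance² to centre = 18 ≤ 117, so it lies inside.
All remaining points lie in this disk, and no smaller disk contains both endpoints, so this is the minimum enclosing circle.
r = √117 ≈ 10.817.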